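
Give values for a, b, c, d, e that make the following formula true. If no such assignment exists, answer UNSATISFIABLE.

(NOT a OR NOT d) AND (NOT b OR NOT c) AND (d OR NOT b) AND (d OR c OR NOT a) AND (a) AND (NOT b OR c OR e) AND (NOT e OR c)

(a) alone gives a = true.
(NOT d) alone gives d = false.
(NOT b) alone gives b = false.
(c) alone gives c = true.
All clauses hold; e can take either value.

a ↦ true,  b ↦ false,  c ↦ true,  d ↦ false,  e ↦ false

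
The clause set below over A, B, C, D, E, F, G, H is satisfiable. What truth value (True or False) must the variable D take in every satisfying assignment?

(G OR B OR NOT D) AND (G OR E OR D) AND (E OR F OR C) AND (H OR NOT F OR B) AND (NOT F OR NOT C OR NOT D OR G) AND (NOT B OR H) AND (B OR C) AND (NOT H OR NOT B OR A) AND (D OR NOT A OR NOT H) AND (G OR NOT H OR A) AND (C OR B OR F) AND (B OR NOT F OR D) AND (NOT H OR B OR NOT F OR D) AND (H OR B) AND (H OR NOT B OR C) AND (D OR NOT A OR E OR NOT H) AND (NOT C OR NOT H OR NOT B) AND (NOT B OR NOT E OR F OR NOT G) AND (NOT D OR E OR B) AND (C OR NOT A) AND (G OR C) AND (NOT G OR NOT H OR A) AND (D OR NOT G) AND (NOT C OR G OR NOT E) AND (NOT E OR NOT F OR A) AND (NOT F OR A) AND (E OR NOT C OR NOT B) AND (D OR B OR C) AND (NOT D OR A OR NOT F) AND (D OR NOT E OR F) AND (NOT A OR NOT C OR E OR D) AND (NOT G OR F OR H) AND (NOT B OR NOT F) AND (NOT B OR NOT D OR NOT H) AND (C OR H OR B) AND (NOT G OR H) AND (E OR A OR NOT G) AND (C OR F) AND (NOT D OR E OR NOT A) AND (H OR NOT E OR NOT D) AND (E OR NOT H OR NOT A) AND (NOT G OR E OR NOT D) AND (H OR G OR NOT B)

Suppose D = false.
Unit clause (NOT G) forces G = false.
Unit clause (E) forces E = true.
Unit clause (C) forces C = true.
But (NOT C) is also a unit clause — contradiction.
So every satisfying assignment has D = True.

True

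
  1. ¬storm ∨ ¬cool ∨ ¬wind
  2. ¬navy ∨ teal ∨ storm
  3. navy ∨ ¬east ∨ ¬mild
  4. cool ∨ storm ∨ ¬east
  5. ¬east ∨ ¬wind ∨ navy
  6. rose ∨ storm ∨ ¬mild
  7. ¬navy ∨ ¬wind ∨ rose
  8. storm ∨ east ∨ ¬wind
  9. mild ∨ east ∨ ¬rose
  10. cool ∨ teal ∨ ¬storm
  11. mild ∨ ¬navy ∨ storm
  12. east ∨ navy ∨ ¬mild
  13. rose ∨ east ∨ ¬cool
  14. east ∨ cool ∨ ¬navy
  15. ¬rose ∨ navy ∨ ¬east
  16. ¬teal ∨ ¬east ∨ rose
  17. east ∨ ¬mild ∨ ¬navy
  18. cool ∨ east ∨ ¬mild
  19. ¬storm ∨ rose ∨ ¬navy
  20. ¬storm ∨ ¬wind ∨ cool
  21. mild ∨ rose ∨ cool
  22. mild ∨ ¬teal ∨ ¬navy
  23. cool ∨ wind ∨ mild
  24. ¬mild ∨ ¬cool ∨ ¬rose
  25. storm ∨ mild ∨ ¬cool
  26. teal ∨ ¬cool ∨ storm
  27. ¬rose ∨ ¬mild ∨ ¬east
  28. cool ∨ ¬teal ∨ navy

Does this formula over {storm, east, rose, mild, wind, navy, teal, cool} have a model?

Suppose storm = True.
Suppose cool = True.
Unit clause (¬wind) forces wind = False.
Suppose rose = True.
Unit clause (¬mild) forces mild = False.
Unit clause (east) forces east = True.
Unit clause (navy) forces navy = True.
Unit clause (¬teal) forces teal = False.
This assignment satisfies each clause.
A satisfying assignment: storm=True; east=True; rose=True; mild=False; wind=False; navy=True; teal=False; cool=True.

Yes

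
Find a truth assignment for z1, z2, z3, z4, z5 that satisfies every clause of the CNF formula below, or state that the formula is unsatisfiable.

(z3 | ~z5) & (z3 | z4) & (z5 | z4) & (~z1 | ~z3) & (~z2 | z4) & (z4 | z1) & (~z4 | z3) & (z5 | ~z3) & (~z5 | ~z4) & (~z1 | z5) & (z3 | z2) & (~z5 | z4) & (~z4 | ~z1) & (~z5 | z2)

Branch on z3: set z3 = 1.
(~z1) alone gives z1 = 0.
(z4) alone gives z4 = 1.
(z5) alone gives z5 = 1.
But (~z5) is also a unit clause — contradiction.
Backtrack on z3: now try z3 = 0.
(~z5) alone gives z5 = 0.
(z4) alone gives z4 = 1.
But (~z4) is also a unit clause — contradiction.
Neither z3 = 1 nor z3 = 0 works.

UNSATISFIABLE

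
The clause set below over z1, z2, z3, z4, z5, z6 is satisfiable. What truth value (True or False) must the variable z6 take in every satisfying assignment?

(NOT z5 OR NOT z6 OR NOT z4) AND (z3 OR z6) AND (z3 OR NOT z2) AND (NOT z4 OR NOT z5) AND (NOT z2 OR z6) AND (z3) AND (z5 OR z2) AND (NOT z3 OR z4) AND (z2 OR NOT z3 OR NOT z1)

True

Suppose z6 = false.
The clause (z3) is unit, so z3 = true.
The clause (NOT z2) is unit, so z2 = false.
The clause (z5) is unit, so z5 = true.
The clause (NOT z4) is unit, so z4 = false.
Now (z4) is unsatisfied and unit — conflict.
So every satisfying assignment has z6 = True.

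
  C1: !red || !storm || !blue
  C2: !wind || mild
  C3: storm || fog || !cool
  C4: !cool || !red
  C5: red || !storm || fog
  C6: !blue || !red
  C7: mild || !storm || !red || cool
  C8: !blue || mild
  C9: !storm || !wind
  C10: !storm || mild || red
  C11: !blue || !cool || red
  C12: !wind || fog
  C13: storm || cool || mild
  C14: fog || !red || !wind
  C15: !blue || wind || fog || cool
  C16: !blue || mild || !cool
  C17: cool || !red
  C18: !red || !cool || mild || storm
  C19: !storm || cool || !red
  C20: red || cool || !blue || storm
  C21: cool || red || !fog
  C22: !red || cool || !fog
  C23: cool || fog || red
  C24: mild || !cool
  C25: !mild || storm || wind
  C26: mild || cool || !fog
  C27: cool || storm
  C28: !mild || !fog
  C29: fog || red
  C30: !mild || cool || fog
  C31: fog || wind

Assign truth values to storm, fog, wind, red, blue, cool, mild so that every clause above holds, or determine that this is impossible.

UNSATISFIABLE

Case wind = false:
From the singleton clause (fog), fog = true.
From the singleton clause (!mild), mild = false.
From the singleton clause (!blue), blue = false.
From the singleton clause (!cool), cool = false.
That conflicts with the unit clause (cool).
Backtrack on wind: now try wind = true.
From the singleton clause (mild), mild = true.
From the singleton clause (!storm), storm = false.
From the singleton clause (fog), fog = true.
That conflicts with the unit clause (!fog).
Both values of wind lead to a conflict.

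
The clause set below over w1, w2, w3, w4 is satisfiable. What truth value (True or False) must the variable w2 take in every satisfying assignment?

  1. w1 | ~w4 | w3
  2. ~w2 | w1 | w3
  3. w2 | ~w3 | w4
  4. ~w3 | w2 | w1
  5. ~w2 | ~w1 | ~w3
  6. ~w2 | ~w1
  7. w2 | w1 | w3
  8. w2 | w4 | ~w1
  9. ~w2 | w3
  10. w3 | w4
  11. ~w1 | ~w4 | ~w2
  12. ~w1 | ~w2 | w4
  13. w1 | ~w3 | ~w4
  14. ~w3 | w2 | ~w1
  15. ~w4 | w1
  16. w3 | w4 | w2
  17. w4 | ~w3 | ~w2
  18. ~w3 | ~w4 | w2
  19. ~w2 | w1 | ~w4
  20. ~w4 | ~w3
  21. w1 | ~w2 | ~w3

False

Suppose w2 = 1.
From the singleton clause (~w1), w1 = 0.
From the singleton clause (w3), w3 = 1.
Now (~w3) is unsatisfied and unit — conflict.
So every satisfying assignment has w2 = False.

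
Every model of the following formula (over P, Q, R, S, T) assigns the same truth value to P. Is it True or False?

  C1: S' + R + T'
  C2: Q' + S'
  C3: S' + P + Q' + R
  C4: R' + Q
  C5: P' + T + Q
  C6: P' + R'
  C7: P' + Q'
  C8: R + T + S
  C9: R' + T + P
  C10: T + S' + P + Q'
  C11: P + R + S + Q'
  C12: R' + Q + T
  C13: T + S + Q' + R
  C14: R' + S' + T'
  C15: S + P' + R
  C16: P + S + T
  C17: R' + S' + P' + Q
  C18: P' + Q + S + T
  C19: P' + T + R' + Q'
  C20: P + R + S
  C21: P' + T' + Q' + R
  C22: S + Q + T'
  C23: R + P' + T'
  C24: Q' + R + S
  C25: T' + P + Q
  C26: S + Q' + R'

False

Suppose P = 1.
The clause (R') is unit, so R = 0.
The clause (Q') is unit, so Q = 0.
The clause (T) is unit, so T = 1.
That conflicts with the unit clause (T').
So every satisfying assignment has P = False.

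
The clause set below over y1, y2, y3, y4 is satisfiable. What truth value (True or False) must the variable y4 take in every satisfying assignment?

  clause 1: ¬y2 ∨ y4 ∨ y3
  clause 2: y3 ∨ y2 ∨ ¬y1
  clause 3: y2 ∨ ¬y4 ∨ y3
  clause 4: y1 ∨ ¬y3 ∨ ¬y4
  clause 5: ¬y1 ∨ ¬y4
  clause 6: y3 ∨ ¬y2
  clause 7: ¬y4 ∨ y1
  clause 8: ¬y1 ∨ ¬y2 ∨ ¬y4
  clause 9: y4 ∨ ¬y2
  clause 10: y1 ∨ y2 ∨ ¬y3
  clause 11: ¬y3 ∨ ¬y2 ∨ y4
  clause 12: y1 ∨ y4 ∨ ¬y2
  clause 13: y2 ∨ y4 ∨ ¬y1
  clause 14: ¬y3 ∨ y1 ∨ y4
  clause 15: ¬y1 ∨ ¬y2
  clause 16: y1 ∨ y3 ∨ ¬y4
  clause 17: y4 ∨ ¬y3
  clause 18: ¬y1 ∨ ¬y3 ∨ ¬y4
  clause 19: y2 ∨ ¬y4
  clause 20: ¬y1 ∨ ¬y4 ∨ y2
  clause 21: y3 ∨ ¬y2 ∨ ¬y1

Suppose y4 = True.
(¬y1) alone gives y1 = False.
That conflicts with the unit clause (y1).
So every satisfying assignment has y4 = False.

False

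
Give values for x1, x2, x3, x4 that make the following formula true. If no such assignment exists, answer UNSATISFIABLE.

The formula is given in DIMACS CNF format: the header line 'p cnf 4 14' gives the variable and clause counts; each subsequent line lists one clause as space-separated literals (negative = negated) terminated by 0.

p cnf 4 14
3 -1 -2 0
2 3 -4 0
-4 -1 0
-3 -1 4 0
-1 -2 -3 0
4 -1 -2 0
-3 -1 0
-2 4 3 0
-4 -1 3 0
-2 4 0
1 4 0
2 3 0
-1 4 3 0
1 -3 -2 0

x1: False, x2: True, x3: False, x4: True

Try x4 = True.
From the singleton clause (¬x1), x1 = False.
Try x2 = True.
From the singleton clause (¬x3), x3 = False.
This assignment satisfies each clause.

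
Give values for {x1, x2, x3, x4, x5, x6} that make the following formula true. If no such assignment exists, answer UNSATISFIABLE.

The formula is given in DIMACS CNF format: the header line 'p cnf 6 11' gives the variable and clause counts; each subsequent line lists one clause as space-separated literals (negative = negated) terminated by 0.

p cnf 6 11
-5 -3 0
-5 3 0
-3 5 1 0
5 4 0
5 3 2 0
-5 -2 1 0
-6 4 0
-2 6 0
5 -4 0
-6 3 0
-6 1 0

UNSATISFIABLE

Branch on x5: set x5 = False.
(x4) alone gives x4 = True.
That conflicts with the unit clause (¬x4).
That branch fails; take x5 = True instead.
(¬x3) alone gives x3 = False.
That conflicts with the unit clause (x3).
Both values of x5 lead to a conflict.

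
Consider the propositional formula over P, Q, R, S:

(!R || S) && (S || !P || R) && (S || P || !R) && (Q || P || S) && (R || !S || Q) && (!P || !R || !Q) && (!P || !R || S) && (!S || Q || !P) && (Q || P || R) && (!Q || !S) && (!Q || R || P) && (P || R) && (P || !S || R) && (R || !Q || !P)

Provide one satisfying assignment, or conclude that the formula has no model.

Case R = true:
(S) alone gives S = true.
(!Q) alone gives Q = false.
(!P) alone gives P = false.
This assignment satisfies each clause.

P ↦ false, Q ↦ false, R ↦ true, S ↦ true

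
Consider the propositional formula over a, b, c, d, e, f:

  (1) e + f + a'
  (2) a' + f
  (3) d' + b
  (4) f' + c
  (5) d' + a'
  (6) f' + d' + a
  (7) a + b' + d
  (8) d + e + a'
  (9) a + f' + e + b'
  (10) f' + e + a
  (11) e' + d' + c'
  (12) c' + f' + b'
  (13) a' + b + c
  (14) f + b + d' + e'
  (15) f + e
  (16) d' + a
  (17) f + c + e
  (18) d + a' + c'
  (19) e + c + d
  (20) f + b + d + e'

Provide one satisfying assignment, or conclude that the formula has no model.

Try a = 0.
From the singleton clause (d'), d = 0.
From the singleton clause (b'), b = 0.
Try f = 1.
From the singleton clause (c), c = 1.
From the singleton clause (e), e = 1.
All clauses are satisfied.

a: 0, b: 0, c: 1, d: 0, e: 1, f: 1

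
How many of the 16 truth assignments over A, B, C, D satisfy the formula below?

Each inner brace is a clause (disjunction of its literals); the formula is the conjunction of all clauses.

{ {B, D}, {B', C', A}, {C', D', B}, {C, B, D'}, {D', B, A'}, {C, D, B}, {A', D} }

There are 2^4 = 16 truth assignments over (A, B, C, D).
Check each against the 7 clauses (columns in the order A, B, C, D):
  F F F F  ✗ fails (B + D)
  F F F T  ✗ fails (C + B + D')
  F F T F  ✗ fails (B + D)
  F F T T  ✗ fails (C' + D' + B)
  F T F F  ✓ satisfies all
  F T F T  ✓ satisfies all
  F T T F  ✗ fails (B' + C' + A)
  F T T T  ✗ fails (B' + C' + A)
  T F F F  ✗ fails (B + D)
  T F F T  ✗ fails (C + B + D')
  T F T F  ✗ fails (B + D)
  T F T T  ✗ fails (C' + D' + B)
  T T F F  ✗ fails (A' + D)
  T T F T  ✓ satisfies all
  T T T F  ✗ fails (A' + D)
  T T T T  ✓ satisfies all
4 of the 16 rows are models.

4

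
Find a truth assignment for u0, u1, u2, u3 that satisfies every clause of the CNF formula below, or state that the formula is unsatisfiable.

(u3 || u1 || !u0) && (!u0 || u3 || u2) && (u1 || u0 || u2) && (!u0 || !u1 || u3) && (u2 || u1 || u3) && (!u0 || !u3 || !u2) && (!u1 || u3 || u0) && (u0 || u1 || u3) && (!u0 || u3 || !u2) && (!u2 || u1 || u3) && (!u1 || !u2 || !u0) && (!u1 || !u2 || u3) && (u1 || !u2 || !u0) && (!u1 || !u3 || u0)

Branch on u3: set u3 = true.
Branch on u0: set u0 = true.
(!u2) alone gives u2 = false.
All clauses hold; u1 can take either value.

u0=true,  u1=true,  u2=false,  u3=true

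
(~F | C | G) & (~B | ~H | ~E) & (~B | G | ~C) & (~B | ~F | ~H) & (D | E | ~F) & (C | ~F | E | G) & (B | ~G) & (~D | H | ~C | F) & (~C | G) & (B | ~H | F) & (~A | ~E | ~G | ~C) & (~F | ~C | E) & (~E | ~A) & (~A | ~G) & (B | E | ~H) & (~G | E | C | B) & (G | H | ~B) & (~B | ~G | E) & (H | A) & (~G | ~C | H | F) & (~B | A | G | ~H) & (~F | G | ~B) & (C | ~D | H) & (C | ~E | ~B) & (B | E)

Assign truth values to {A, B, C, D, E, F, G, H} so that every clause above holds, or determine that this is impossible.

A=1,  B=1,  C=0,  D=0,  E=0,  F=0,  G=0,  H=1

Case B = 1:
Case H = 1:
From the singleton clause (~E), E = 0.
From the singleton clause (~F), F = 0.
From the singleton clause (~G), G = 0.
From the singleton clause (~C), C = 0.
From the singleton clause (A), A = 1.
Every clause is now satisfied; D is unconstrained.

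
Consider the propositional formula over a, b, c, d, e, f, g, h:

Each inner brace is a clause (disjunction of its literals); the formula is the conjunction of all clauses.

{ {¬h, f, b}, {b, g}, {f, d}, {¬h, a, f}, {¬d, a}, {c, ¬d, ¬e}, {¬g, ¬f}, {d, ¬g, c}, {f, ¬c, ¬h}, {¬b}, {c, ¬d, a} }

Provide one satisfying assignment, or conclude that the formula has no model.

(¬b) alone gives b = False.
(g) alone gives g = True.
(¬f) alone gives f = False.
(¬h) alone gives h = False.
(d) alone gives d = True.
(a) alone gives a = True.
Try c = True.
No clause remains; e is free.

a=True; b=False; c=True; d=True; e=True; f=False; g=True; h=False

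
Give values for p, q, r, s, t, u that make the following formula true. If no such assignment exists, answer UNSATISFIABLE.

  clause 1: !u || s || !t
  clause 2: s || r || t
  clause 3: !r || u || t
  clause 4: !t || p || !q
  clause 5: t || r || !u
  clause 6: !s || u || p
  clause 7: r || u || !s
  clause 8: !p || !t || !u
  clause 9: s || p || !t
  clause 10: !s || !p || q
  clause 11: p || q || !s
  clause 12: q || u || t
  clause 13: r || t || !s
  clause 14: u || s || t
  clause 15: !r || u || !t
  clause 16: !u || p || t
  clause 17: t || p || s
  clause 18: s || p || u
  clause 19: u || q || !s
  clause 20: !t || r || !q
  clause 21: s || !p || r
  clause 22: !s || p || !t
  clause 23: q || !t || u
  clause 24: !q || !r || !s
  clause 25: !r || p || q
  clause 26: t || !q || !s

Try u = true.
Try s = false.
From the singleton clause (!t), t = false.
From the singleton clause (r), r = true.
From the singleton clause (p), p = true.
All clauses hold; q can take either value.

p: true, q: true, r: true, s: false, t: false, u: true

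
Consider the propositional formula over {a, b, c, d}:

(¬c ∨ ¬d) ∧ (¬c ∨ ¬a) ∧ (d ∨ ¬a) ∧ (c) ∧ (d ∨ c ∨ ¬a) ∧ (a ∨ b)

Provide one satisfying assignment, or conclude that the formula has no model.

a=False, b=True, c=True, d=False

From the singleton clause (c), c = True.
From the singleton clause (¬d), d = False.
From the singleton clause (¬a), a = False.
From the singleton clause (b), b = True.
This assignment satisfies each clause.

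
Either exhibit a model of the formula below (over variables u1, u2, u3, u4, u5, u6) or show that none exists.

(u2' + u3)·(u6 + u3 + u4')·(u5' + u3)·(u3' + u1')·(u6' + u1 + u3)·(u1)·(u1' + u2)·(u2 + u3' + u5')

UNSATISFIABLE

Unit clause (u1) forces u1 = 1.
Unit clause (u3') forces u3 = 0.
Unit clause (u2') forces u2 = 0.
That conflicts with the unit clause (u2).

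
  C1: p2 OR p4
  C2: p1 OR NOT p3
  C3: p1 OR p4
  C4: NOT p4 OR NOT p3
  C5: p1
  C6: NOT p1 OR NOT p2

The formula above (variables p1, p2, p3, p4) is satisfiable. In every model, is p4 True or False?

Suppose p4 = false.
The clause (p2) is unit, so p2 = true.
The clause (p1) is unit, so p1 = true.
Now (NOT p1) is unsatisfied and unit — conflict.
So every satisfying assignment has p4 = True.

True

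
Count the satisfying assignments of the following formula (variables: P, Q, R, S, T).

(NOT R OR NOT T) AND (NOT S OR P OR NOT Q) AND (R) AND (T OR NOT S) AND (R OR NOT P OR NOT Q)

There are 2^5 = 32 truth assignments over (P, Q, R, S, T).
Split on T. With T = true, the clauses containing T are satisfied and NOT T drops from the rest; 0 of the 2^4 = 16 assignments to the other variables satisfy what remains.
With T = false, by the same count on the reduced clause set, 4 assignments work.
(One model: P=F, Q=F, R=T, S=F, T=F.)
Total: 0 + 4 = 4.

4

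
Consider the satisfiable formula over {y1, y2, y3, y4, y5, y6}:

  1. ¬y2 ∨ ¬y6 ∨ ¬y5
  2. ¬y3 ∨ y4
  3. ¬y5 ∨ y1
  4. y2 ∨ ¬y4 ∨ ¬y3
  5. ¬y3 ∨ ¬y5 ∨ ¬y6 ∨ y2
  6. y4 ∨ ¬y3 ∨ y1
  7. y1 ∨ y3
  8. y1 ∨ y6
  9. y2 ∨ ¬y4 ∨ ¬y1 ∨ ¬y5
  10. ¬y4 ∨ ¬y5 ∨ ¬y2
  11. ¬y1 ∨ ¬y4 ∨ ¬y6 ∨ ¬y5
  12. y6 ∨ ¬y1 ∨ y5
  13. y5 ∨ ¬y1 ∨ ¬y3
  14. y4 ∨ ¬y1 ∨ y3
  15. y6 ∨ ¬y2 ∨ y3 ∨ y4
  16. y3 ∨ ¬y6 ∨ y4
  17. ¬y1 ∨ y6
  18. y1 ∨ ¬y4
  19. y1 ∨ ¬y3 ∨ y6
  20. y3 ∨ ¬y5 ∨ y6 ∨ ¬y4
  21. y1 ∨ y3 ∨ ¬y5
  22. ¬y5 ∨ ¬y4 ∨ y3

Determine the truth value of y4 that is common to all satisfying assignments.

True

Suppose y4 = False.
(¬y3) alone gives y3 = False.
(y1) alone gives y1 = True.
But (¬y1) is also a unit clause — contradiction.
So every satisfying assignment has y4 = True.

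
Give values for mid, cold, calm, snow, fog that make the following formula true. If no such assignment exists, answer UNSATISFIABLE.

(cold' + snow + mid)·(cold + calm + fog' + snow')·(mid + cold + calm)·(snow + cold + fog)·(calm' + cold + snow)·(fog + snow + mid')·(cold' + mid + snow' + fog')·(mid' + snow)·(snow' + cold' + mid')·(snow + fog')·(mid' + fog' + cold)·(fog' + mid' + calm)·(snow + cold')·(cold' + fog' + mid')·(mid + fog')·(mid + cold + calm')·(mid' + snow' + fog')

Suppose mid = 1.
Unit clause (snow) forces snow = 1.
Unit clause (cold') forces cold = 0.
Unit clause (fog') forces fog = 0.
All clauses hold; calm can take either value.

mid=1,  cold=0,  calm=0,  snow=1,  fog=0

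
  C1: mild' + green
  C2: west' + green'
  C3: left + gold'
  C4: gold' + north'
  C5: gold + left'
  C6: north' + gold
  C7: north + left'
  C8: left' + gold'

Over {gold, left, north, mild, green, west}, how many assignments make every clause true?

4

There are 2^6 = 64 truth assignments over (gold, left, north, mild, green, west).
Split on left. With left = 1, the clauses containing left are satisfied and left' drops from the rest; 0 of the 2^5 = 32 assignments to the other variables satisfy what remains.
With left = 0, by the same count on the reduced clause set, 4 assignments work.
Total: 0 + 4 = 4.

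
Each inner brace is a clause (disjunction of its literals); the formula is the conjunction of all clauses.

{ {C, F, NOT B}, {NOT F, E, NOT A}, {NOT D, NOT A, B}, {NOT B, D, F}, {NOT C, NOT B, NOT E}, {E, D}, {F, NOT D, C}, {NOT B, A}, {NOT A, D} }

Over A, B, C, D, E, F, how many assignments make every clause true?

12

There are 2^6 = 64 truth assignments over (A, B, C, D, E, F).
Split on C. With C = true, the clauses containing C are satisfied and NOT C drops from the rest; 7 of the 2^5 = 32 assignments to the other variables satisfy what remains.
With C = false, by the same count on the reduced clause set, 5 assignments work.
Total: 7 + 5 = 12.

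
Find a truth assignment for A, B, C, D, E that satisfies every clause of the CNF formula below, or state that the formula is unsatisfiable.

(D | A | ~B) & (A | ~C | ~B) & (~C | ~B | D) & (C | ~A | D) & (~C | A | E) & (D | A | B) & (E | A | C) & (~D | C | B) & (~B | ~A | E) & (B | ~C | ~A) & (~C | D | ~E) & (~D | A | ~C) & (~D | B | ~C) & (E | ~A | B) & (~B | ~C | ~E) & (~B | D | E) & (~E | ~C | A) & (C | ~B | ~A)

A ↦ 0, B ↦ 1, C ↦ 0, D ↦ 1, E ↦ 1

Case D = 1:
Case C = 0:
The clause (B) is unit, so B = 1.
The clause (~A) is unit, so A = 0.
The clause (E) is unit, so E = 1.
Every clause now holds.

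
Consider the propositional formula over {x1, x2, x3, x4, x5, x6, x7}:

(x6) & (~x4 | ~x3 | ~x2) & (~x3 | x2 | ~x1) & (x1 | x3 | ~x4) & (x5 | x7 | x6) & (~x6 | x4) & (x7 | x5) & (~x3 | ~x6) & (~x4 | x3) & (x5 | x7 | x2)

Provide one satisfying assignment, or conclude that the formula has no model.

(x6) alone gives x6 = 1.
(x4) alone gives x4 = 1.
(~x3) alone gives x3 = 0.
Now (x3) is unsatisfied and unit — conflict.

UNSATISFIABLE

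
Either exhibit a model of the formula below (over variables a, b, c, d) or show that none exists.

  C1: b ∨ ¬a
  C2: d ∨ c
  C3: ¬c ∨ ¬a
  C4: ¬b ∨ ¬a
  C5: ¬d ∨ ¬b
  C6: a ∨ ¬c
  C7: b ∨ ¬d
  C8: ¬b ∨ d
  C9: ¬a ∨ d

UNSATISFIABLE

Case b = True:
The clause (¬a) is unit, so a = False.
The clause (¬d) is unit, so d = False.
Now (d) is unsatisfied and unit — conflict.
So b must be the other value — set b = False.
The clause (¬a) is unit, so a = False.
The clause (¬c) is unit, so c = False.
The clause (d) is unit, so d = True.
Now (¬d) is unsatisfied and unit — conflict.
Either choice for b ends in contradiction.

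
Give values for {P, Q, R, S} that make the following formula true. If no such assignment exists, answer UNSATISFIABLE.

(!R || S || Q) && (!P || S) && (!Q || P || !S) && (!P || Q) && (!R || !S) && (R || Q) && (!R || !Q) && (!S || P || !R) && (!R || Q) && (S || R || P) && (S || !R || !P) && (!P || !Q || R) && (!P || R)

Branch on P: set P = false.
Branch on Q: set Q = false.
From the singleton clause (R), R = true.
But (!R) is also a unit clause — contradiction.
Backtrack on Q: now try Q = true.
From the singleton clause (!S), S = false.
From the singleton clause (!R), R = false.
But (R) is also a unit clause — contradiction.
Neither Q = true nor Q = false works.
Backtrack on P: now try P = true.
From the singleton clause (S), S = true.
From the singleton clause (Q), Q = true.
From the singleton clause (!R), R = false.
But (R) is also a unit clause — contradiction.
Neither P = true nor P = false works.

UNSATISFIABLE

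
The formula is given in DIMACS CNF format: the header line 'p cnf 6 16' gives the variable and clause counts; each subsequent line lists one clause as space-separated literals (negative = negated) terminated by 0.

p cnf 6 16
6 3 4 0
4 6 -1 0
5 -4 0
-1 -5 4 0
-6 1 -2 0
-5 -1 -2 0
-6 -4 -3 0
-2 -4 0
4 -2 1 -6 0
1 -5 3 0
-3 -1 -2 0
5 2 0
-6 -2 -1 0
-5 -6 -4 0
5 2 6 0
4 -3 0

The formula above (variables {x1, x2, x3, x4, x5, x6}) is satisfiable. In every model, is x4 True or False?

Suppose x4 = False.
(¬x3) alone gives x3 = False.
(x6) alone gives x6 = True.
Suppose x1 = False.
(¬x2) alone gives x2 = False.
(¬x5) alone gives x5 = False.
Now (x5) is unsatisfied and unit — conflict.
That branch fails; take x1 = True instead.
(¬x5) alone gives x5 = False.
(x2) alone gives x2 = True.
Now (¬x2) is unsatisfied and unit — conflict.
Both values of x1 lead to a conflict.
So every satisfying assignment has x4 = True.

True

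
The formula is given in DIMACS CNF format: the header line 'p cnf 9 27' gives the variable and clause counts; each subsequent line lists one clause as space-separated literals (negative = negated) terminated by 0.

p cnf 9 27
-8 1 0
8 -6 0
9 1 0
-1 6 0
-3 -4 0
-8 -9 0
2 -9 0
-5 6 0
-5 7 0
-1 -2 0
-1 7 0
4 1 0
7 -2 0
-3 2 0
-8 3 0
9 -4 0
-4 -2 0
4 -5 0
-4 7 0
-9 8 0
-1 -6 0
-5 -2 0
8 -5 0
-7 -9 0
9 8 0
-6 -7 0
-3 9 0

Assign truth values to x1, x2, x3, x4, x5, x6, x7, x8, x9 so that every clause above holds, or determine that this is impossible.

UNSATISFIABLE

Case x8 = False:
(¬x6) alone gives x6 = False.
(¬x1) alone gives x1 = False.
(x9) alone gives x9 = True.
Now (¬x9) is unsatisfied and unit — conflict.
So x8 must be the other value — set x8 = True.
(x1) alone gives x1 = True.
(x6) alone gives x6 = True.
Now (¬x6) is unsatisfied and unit — conflict.
Both values of x8 lead to a conflict.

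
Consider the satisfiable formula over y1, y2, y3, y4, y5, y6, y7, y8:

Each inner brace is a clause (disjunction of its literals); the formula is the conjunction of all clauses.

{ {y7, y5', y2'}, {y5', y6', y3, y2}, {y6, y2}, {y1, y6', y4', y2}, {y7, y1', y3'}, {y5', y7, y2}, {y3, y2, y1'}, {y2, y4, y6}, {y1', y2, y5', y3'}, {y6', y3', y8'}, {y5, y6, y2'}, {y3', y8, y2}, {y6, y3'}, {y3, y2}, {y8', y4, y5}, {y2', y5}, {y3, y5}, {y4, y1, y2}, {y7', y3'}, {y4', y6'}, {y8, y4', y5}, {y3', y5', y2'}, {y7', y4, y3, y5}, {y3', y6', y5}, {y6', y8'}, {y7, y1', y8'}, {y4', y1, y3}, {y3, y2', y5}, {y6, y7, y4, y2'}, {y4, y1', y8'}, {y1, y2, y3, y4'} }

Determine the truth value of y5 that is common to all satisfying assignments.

Suppose y5 = 0.
The clause (y2') is unit, so y2 = 0.
The clause (y6) is unit, so y6 = 1.
The clause (y3) is unit, so y3 = 1.
That conflicts with the unit clause (y3').
So every satisfying assignment has y5 = True.

True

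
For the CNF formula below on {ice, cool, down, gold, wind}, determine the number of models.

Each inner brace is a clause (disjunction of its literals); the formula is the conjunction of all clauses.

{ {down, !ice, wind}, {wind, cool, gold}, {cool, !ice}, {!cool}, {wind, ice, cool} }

There are 2^5 = 32 truth assignments over (ice, cool, down, gold, wind).
Split on gold. With gold = true, the clauses containing gold are satisfied and !gold drops from the rest; 2 of the 2^4 = 16 assignments to the other variables satisfy what remains.
With gold = false, by the same count on the reduced clause set, 2 assignments work.
(One model: ice=F, cool=F, down=F, gold=F, wind=T.)
Total: 2 + 2 = 4.

4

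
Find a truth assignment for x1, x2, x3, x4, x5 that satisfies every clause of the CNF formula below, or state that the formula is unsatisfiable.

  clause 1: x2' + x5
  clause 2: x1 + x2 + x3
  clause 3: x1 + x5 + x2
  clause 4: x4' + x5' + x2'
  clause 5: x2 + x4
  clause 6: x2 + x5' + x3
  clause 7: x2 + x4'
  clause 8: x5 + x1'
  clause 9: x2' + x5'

Branch on x2: set x2 = 0.
Unit clause (x4) forces x4 = 1.
But (x4') is also a unit clause — contradiction.
Backtrack on x2: now try x2 = 1.
Unit clause (x5) forces x5 = 1.
But (x5') is also a unit clause — contradiction.
Either choice for x2 ends in contradiction.

UNSATISFIABLE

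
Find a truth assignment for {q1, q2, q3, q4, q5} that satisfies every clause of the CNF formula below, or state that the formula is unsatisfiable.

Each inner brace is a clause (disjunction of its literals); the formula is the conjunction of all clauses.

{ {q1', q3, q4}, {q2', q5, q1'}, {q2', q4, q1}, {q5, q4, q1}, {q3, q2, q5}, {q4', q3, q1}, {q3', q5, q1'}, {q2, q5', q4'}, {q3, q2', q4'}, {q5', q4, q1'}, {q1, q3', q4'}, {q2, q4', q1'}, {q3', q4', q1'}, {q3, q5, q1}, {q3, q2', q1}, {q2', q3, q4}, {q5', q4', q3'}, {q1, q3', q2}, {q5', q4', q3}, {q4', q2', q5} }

q1=0,  q2=0,  q3=0,  q4=0,  q5=1

Case q1 = 0:
Case q2 = 0:
(q3') alone gives q3 = 0.
(q5) alone gives q5 = 1.
(q4') alone gives q4 = 0.
All clauses are satisfied.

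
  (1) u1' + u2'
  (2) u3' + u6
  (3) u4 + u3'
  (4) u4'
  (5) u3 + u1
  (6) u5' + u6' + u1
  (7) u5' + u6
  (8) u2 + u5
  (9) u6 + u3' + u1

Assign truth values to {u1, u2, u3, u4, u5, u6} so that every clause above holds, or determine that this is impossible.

u1=1, u2=0, u3=0, u4=0, u5=1, u6=1

(u4') alone gives u4 = 0.
(u3') alone gives u3 = 0.
(u1) alone gives u1 = 1.
(u2') alone gives u2 = 0.
(u5) alone gives u5 = 1.
(u6) alone gives u6 = 1.
All clauses are satisfied.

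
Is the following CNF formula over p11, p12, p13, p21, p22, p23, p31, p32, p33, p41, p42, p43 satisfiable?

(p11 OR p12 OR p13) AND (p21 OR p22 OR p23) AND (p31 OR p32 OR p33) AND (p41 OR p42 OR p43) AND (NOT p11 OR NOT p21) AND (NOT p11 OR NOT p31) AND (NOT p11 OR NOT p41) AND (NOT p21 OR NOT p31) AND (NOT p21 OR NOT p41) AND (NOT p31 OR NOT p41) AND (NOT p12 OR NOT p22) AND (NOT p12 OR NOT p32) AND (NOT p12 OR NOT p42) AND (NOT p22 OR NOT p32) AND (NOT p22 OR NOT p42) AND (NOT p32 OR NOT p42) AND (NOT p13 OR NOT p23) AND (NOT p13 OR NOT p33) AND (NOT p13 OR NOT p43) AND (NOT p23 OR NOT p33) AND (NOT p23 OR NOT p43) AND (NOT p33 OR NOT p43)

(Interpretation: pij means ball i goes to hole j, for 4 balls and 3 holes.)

Suppose p11 = false.
Suppose p12 = true.
(NOT p22) alone gives p22 = false.
(NOT p32) alone gives p32 = false.
(NOT p42) alone gives p42 = false.
Suppose p21 = true.
(NOT p31) alone gives p31 = false.
(p33) alone gives p33 = true.
(NOT p41) alone gives p41 = false.
(p43) alone gives p43 = true.
Now (NOT p43) is unsatisfied and unit — conflict.
That branch fails; take p21 = false instead.
(p23) alone gives p23 = true.
(NOT p13) alone gives p13 = false.
(NOT p33) alone gives p33 = false.
(p31) alone gives p31 = true.
(NOT p41) alone gives p41 = false.
(p43) alone gives p43 = true.
Now (NOT p43) is unsatisfied and unit — conflict.
Neither p21 = true nor p21 = false works.
That branch fails; take p12 = false instead.
(p13) alone gives p13 = true.
(NOT p23) alone gives p23 = false.
(NOT p33) alone gives p33 = false.
(NOT p43) alone gives p43 = false.
Suppose p21 = true.
(NOT p31) alone gives p31 = false.
(p32) alone gives p32 = true.
(NOT p41) alone gives p41 = false.
(p42) alone gives p42 = true.
Now (NOT p42) is unsatisfied and unit — conflict.
That branch fails; take p21 = false instead.
(p22) alone gives p22 = true.
(NOT p32) alone gives p32 = false.
(p31) alone gives p31 = true.
(NOT p41) alone gives p41 = false.
(p42) alone gives p42 = true.
Now (NOT p42) is unsatisfied and unit — conflict.
Neither p21 = true nor p21 = false works.
Neither p12 = true nor p12 = false works.
That branch fails; take p11 = true instead.
(NOT p21) alone gives p21 = false.
(NOT p31) alone gives p31 = false.
(NOT p41) alone gives p41 = false.
Suppose p22 = true.
(NOT p12) alone gives p12 = false.
(NOT p32) alone gives p32 = false.
(p33) alone gives p33 = true.
(NOT p42) alone gives p42 = false.
(p43) alone gives p43 = true.
Now (NOT p43) is unsatisfied and unit — conflict.
That branch fails; take p22 = false instead.
(p23) alone gives p23 = true.
(NOT p13) alone gives p13 = false.
(NOT p33) alone gives p33 = false.
(p32) alone gives p32 = true.
(NOT p12) alone gives p12 = false.
(NOT p42) alone gives p42 = false.
(p43) alone gives p43 = true.
Now (NOT p43) is unsatisfied and unit — conflict.
Neither p22 = true nor p22 = false works.
Neither p11 = true nor p11 = false works.
No assignment satisfies every clause.

No, unsatisfiable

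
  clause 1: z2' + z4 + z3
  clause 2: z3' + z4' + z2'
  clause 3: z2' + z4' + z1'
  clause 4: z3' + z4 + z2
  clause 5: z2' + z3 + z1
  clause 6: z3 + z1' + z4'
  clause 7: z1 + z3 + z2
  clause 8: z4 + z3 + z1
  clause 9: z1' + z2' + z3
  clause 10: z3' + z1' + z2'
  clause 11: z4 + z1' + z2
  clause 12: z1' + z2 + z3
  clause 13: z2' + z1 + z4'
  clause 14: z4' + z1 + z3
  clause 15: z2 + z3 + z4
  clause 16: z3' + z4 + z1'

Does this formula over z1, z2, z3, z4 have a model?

Try z2 = 0.
Try z3 = 1.
The clause (z4) is unit, so z4 = 1.
Every clause is now satisfied; z1 is unconstrained.
A satisfying assignment: z1: 1,  z2: 0,  z3: 1,  z4: 1.

Yes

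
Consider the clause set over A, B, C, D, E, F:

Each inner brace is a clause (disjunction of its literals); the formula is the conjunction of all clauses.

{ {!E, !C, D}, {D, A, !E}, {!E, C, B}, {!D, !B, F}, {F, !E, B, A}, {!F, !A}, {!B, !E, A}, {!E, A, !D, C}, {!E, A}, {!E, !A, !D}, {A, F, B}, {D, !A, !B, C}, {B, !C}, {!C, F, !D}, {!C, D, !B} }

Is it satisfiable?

Yes

Suppose F = false.
Suppose D = false.
Suppose E = false.
Suppose A = false.
(B) alone gives B = true.
(!C) alone gives C = false.
All clauses are satisfied.
A satisfying assignment: A: false,  B: true,  C: false,  D: false,  E: false,  F: false.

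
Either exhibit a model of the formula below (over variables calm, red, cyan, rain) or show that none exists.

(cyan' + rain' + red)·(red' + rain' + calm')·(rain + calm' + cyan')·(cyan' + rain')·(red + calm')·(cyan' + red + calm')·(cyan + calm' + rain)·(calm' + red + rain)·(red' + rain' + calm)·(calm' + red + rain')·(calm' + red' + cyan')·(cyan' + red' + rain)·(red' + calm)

Case cyan = 0:
Case red = 0:
From the singleton clause (calm'), calm = 0.
Every clause is now satisfied; rain is unconstrained.

calm=0,  red=0,  cyan=0,  rain=0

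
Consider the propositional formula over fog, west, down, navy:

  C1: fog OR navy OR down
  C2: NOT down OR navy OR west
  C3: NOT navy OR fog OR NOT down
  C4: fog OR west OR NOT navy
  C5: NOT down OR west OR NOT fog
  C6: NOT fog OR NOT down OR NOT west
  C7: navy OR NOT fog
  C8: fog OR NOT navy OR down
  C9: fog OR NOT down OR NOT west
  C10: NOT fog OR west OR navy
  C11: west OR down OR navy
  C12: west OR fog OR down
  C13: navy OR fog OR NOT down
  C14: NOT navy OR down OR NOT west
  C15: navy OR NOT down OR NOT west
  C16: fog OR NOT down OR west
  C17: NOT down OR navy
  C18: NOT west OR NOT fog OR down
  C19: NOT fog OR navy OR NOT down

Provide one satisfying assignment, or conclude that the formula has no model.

fog=true, west=false, down=false, navy=true

Branch on navy: set navy = true.
Branch on fog: set fog = true.
Branch on down: set down = false.
Unit clause (NOT west) forces west = false.
All clauses are satisfied.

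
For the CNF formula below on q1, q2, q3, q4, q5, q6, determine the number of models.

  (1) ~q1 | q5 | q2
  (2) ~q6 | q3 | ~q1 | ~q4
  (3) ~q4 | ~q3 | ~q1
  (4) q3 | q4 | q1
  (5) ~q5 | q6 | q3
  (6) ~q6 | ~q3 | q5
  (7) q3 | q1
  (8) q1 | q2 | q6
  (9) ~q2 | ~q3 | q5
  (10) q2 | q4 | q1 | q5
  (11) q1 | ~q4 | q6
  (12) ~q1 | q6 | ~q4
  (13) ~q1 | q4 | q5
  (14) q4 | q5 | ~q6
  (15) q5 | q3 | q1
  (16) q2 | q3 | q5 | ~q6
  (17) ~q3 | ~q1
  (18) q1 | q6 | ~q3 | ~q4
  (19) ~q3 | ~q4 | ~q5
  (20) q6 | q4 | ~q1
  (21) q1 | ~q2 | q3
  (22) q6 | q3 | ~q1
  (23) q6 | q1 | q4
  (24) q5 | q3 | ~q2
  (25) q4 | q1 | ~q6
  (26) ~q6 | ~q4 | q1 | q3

There are 2^6 = 64 truth assignments over (q1, q2, q3, q4, q5, q6).
Split on q4. With q4 = 1, the clauses containing q4 are satisfied and ~q4 drops from the rest; 0 of the 2^5 = 32 assignments to the other variables satisfy what remains.
With q4 = 0, by the same count on the reduced clause set, 2 assignments work.
(One model: q1=T, q2=F, q3=F, q4=F, q5=T, q6=T.)
Total: 0 + 2 = 2.

2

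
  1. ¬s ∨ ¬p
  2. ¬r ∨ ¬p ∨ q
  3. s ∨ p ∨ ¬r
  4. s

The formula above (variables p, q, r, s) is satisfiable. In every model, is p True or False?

Suppose p = True.
Unit clause (¬s) forces s = False.
That conflicts with the unit clause (s).
So every satisfying assignment has p = False.

False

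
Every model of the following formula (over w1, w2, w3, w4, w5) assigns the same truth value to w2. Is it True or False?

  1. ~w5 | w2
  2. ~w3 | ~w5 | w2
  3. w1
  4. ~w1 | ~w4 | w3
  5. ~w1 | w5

True

Suppose w2 = 0.
(~w5) alone gives w5 = 0.
(w1) alone gives w1 = 1.
Now (~w1) is unsatisfied and unit — conflict.
So every satisfying assignment has w2 = True.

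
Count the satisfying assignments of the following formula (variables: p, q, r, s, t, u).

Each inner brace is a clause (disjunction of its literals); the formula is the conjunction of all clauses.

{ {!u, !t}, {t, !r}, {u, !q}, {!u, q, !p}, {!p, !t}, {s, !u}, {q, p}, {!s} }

1

There are 2^6 = 64 truth assignments over (p, q, r, s, t, u).
Split on u. With u = true, the clauses containing u are satisfied and !u drops from the rest; 0 of the 2^5 = 32 assignments to the other variables satisfy what remains.
With u = false, by the same count on the reduced clause set, 1 assignment works.
Total: 0 + 1 = 1.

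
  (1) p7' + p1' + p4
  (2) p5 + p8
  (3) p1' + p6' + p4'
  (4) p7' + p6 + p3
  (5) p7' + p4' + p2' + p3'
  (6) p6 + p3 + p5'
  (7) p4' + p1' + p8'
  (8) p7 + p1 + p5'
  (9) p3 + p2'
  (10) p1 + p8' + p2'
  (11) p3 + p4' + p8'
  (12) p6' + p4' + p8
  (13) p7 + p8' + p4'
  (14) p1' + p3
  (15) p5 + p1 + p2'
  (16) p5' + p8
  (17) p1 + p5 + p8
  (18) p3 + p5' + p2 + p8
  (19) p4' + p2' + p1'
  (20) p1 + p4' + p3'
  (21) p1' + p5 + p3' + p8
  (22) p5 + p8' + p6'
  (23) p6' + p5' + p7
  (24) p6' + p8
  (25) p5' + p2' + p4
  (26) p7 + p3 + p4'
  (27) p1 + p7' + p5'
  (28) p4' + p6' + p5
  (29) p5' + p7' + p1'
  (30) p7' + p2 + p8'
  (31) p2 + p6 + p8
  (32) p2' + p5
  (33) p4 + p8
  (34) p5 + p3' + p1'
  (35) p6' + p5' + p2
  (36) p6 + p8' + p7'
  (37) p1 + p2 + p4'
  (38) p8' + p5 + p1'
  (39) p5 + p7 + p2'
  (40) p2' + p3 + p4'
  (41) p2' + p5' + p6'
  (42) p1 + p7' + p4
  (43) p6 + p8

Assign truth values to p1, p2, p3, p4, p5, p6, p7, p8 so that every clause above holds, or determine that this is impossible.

p1: 0; p2: 0; p3: 0; p4: 0; p5: 0; p6: 0; p7: 0; p8: 1

Case p5 = 0:
From the singleton clause (p8), p8 = 1.
From the singleton clause (p6'), p6 = 0.
From the singleton clause (p2'), p2 = 0.
From the singleton clause (p7'), p7 = 0.
From the singleton clause (p4'), p4 = 0.
From the singleton clause (p1'), p1 = 0.
Every clause is now satisfied; p3 is unconstrained.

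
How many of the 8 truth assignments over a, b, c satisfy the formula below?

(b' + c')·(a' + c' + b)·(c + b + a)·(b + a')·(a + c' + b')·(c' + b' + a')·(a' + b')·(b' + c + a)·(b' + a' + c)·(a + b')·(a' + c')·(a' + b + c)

There are 2^3 = 8 truth assignments over (a, b, c).
Check each against the 12 clauses (columns in the order a, b, c):
  F F F  ✗ fails (c + b + a)
  F F T  ✓ satisfies all
  F T F  ✗ fails (b' + c + a)
  F T T  ✗ fails (b' + c')
  T F F  ✗ fails (b + a')
  T F T  ✗ fails (a' + c' + b)
  T T F  ✗ fails (a' + b')
  T T T  ✗ fails (b' + c')
1 of the 8 rows is a model.

1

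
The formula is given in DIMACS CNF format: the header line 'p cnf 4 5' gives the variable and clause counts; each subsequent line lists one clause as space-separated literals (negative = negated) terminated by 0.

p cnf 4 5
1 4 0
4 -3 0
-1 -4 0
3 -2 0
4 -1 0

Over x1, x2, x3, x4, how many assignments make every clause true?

3

There are 2^4 = 16 truth assignments over (x1, x2, x3, x4).
Check each against the 5 clauses (columns in the order x1, x2, x3, x4):
  F F F F  ✗ fails (x1 ∨ x4)
  F F F T  ✓ satisfies all
  F F T F  ✗ fails (x1 ∨ x4)
  F F T T  ✓ satisfies all
  F T F F  ✗ fails (x1 ∨ x4)
  F T F T  ✗ fails (x3 ∨ ¬x2)
  F T T F  ✗ fails (x1 ∨ x4)
  F T T T  ✓ satisfies all
  T F F F  ✗ fails (x4 ∨ ¬x1)
  T F F T  ✗ fails (¬x1 ∨ ¬x4)
  T F T F  ✗ fails (x4 ∨ ¬x3)
  T F T T  ✗ fails (¬x1 ∨ ¬x4)
  T T F F  ✗ fails (x3 ∨ ¬x2)
  T T F T  ✗ fails (¬x1 ∨ ¬x4)
  T T T F  ✗ fails (x4 ∨ ¬x3)
  T T T T  ✗ fails (¬x1 ∨ ¬x4)
3 of the 16 rows are models.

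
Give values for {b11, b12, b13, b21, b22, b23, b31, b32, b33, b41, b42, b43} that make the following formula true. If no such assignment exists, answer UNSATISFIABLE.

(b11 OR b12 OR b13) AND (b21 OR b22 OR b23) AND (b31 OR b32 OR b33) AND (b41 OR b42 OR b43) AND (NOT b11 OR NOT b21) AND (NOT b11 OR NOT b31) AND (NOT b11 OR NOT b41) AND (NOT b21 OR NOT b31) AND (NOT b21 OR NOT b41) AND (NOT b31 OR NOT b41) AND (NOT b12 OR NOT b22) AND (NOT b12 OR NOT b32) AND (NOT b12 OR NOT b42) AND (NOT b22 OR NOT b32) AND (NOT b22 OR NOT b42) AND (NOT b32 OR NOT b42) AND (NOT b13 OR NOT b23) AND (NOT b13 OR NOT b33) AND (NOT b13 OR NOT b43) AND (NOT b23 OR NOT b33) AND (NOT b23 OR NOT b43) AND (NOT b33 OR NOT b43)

UNSATISFIABLE

Case b11 = false:
Case b12 = true:
(NOT b22) alone gives b22 = false.
(NOT b32) alone gives b32 = false.
(NOT b42) alone gives b42 = false.
Case b21 = true:
(NOT b31) alone gives b31 = false.
(b33) alone gives b33 = true.
(NOT b41) alone gives b41 = false.
(b43) alone gives b43 = true.
Now (NOT b43) is unsatisfied and unit — conflict.
Backtrack on b21: now try b21 = false.
(b23) alone gives b23 = true.
(NOT b13) alone gives b13 = false.
(NOT b33) alone gives b33 = false.
(b31) alone gives b31 = true.
(NOT b41) alone gives b41 = false.
(b43) alone gives b43 = true.
Now (NOT b43) is unsatisfied and unit — conflict.
Both values of b21 lead to a conflict.
Backtrack on b12: now try b12 = false.
(b13) alone gives b13 = true.
(NOT b23) alone gives b23 = false.
(NOT b33) alone gives b33 = false.
(NOT b43) alone gives b43 = false.
Case b21 = true:
(NOT b31) alone gives b31 = false.
(b32) alone gives b32 = true.
(NOT b41) alone gives b41 = false.
(b42) alone gives b42 = true.
Now (NOT b42) is unsatisfied and unit — conflict.
Backtrack on b21: now try b21 = false.
(b22) alone gives b22 = true.
(NOT b32) alone gives b32 = false.
(b31) alone gives b31 = true.
(NOT b41) alone gives b41 = false.
(b42) alone gives b42 = true.
Now (NOT b42) is unsatisfied and unit — conflict.
Both values of b21 lead to a conflict.
Both values of b12 lead to a conflict.
Backtrack on b11: now try b11 = true.
(NOT b21) alone gives b21 = false.
(NOT b31) alone gives b31 = false.
(NOT b41) alone gives b41 = false.
Case b22 = true:
(NOT b12) alone gives b12 = false.
(NOT b32) alone gives b32 = false.
(b33) alone gives b33 = true.
(NOT b42) alone gives b42 = false.
(b43) alone gives b43 = true.
Now (NOT b43) is unsatisfied and unit — conflict.
Backtrack on b22: now try b22 = false.
(b23) alone gives b23 = true.
(NOT b13) alone gives b13 = false.
(NOT b33) alone gives b33 = false.
(b32) alone gives b32 = true.
(NOT b12) alone gives b12 = false.
(NOT b42) alone gives b42 = false.
(b43) alone gives b43 = true.
Now (NOT b43) is unsatisfied and unit — conflict.
Both values of b22 lead to a conflict.
Both values of b11 lead to a conflict.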